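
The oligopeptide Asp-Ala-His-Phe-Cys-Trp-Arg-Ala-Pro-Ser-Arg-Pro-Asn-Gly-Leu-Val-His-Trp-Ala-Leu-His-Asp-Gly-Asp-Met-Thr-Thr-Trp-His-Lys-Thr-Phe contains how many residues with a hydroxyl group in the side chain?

Serine (S), threonine (T), and tyrosine (Y) each carry a hydroxyl group on the side chain.
Matching residues: Ser10, Thr26, Thr27, Thr31.

4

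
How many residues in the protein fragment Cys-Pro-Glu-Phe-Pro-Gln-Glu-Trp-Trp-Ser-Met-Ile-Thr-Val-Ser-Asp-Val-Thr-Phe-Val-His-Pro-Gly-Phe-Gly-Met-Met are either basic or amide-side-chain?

2

Basic: H, K, R. Amide-side-chain: N, Q.
Basic residues here: His21 (1).
Amide-side-chain residues here: Gln6 (1).
The two groups share no amino acid, so total = 1 + 1 = 2.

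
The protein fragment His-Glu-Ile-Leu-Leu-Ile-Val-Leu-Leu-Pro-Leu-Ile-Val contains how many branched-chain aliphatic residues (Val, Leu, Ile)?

10

Matching residues: Ile3, Leu4, Leu5, Ile6, Val7, Leu8, Leu9, Leu11, Ile12, Val13.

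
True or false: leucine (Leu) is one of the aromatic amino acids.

F, W, and Y each carry an aromatic ring on the side chain.
Leucine is not in this group.

False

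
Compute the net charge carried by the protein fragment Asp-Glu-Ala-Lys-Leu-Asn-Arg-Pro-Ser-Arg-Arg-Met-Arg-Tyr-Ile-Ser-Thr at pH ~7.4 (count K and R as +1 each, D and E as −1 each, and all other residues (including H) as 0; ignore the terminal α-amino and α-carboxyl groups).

+3

Positive (K, R): Lys4, Arg7, Arg10, Arg11, Arg13 → +5.
Negative (D, E): Asp1, Glu2 → −2.
Net charge = (+5) + (−2) = +3.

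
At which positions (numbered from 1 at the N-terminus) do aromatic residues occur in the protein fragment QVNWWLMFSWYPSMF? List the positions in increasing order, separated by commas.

4, 5, 8, 10, 11, 15

F, W, and Y each carry an aromatic ring on the side chain.
Matching residues: W4, W5, F8, W10, Y11, F15.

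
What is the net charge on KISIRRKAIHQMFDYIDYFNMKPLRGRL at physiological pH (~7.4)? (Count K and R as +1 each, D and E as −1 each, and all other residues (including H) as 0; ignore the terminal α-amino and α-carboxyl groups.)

Positive (K, R): K1, R5, R6, K7, K22, R25, R27 → +7.
Negative (D, E): D14, D17 → −2.
Net charge = (+7) + (−2) = +5.

+5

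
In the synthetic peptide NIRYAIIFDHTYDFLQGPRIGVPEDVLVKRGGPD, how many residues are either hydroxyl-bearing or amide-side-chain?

5

Hydroxyl-bearing: S, T, Y. Amide-side-chain: N, Q.
Hydroxyl-bearing residues here: Y4, T11, Y12 (3).
Amide-side-chain residues here: N1, Q16 (2).
The two groups share no amino acid, so total = 3 + 2 = 5.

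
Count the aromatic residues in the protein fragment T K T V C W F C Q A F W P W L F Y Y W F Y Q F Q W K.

13

The aromatic amino acids are Phe (F, benzyl), Trp (W, indole), and Tyr (Y, phenol).
Matching residues: W6, F7, F11, W12, W14, F16, Y17, Y18, W19, F20, Y21, F23, W25.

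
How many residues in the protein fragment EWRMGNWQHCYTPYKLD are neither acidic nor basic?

Acidic: D, E. Basic: K, R, H. All other residues are neither.
Matching residues: W2, M4, G5, N6, W7, Q8, C10, Y11, T12, P13, Y14, L16.

12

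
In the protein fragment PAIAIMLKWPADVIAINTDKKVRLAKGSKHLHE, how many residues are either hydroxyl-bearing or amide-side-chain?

3

Hydroxyl-bearing: S, T, Y. Amide-side-chain: N, Q.
Hydroxyl-bearing residues here: T18, S28 (2).
Amide-side-chain residues here: N17 (1).
The two groups share no amino acid, so total = 2 + 1 = 3.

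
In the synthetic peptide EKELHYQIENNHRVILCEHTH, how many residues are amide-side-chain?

3

The amide-side-chain residues are Asn (N) and Gln (Q).
Matching residues: Q7, N10, N11.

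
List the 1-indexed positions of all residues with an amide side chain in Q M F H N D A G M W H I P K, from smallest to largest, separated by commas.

1, 5

The amide-side-chain residues are Asn (N) and Gln (Q).
Matching residues: Q1, N5.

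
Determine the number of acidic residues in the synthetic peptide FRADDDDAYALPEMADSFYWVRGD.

Aspartate (D) and glutamate (E) have carboxylic-acid side chains and are the acidic amino acids.
Matching residues: D4, D5, D6, D7, E13, D16, D24.

7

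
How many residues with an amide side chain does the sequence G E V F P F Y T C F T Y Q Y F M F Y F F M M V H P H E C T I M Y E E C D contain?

Asparagine (N) and glutamine (Q) have uncharged amide side chains.
Matching residues: Q13.

1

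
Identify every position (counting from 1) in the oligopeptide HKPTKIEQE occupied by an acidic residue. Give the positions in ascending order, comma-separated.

Only D (aspartate) and E (glutamate) carry a side-chain carboxylic acid.
Matching residues: E7, E9.

7, 9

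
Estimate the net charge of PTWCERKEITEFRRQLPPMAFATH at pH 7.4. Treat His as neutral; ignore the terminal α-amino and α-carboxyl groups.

At pH ~7.4 the Lys and Arg side chains are protonated (+1), the Asp and Glu side chains are deprotonated (−1), and with His taken as neutral all other side chains carry no charge.
Positive (K, R): R6, K7, R13, R14 → +4.
Negative (D, E): E5, E8, E11 → −3.
Net charge = (+4) + (−3) = +1.

+1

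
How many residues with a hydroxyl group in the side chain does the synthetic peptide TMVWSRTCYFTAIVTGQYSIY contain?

S, T, and Y are the three residues with a side-chain hydroxyl.
Matching residues: T1, S5, T7, Y9, T11, T15, Y18, S19, Y21.

9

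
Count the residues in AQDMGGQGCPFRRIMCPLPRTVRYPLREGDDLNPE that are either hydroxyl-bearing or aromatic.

3

Hydroxyl-bearing: S, T, Y. Aromatic: F, W, Y.
Hydroxyl-bearing residues here: T21, Y24 (2).
Aromatic residues here: F11, Y24 (2).
Y is in both groups, so the 1 Y residue must not be double-counted.
Total = 2 + 2 − 1 = 3.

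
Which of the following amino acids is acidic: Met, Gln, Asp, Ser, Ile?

Asp

Aspartate (D) and glutamate (E) have carboxylic-acid side chains and are the acidic amino acids.
Of the listed options, only Asp belongs to this group.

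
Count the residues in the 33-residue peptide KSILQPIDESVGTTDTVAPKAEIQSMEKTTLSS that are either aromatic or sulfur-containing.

1

Aromatic: F, W, Y. Sulfur-containing: C, M.
Aromatic residues here: none (0).
Sulfur-containing residues here: M26 (1).
The two groups share no amino acid, so total = 0 + 1 = 1.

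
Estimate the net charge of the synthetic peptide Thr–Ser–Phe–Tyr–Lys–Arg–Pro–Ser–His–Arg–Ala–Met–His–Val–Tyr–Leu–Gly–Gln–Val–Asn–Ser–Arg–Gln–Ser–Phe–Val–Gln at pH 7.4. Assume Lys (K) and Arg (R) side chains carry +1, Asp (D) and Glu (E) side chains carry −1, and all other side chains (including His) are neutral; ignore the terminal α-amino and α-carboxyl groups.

Positive (K, R): Lys5, Arg6, Arg10, Arg22 → +4.
Negative (D, E): none → −0.
Net charge = (+4) + (−0) = +4.

+4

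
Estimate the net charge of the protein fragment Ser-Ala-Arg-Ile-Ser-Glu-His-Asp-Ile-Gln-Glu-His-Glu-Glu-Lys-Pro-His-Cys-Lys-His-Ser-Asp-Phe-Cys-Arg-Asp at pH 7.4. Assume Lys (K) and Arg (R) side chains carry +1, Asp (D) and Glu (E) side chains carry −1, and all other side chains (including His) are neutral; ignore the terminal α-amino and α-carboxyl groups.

Positive (K, R): Arg3, Lys15, Lys19, Arg25 → +4.
Negative (D, E): Glu6, Asp8, Glu11, Glu13, Glu14, Asp22, Asp26 → −7.
Net charge = (+4) + (−7) = −3.

-3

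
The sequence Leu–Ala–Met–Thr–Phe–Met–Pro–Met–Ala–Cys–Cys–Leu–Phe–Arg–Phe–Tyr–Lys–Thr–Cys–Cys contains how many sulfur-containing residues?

7

Cysteine (C, thiol) and methionine (M, thioether) are the two sulfur-containing amino acids.
Matching residues: Met3, Met6, Met8, Cys10, Cys11, Cys19, Cys20.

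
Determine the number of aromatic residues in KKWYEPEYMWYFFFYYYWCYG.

13

F, W, and Y each carry an aromatic ring on the side chain.
Matching residues: W3, Y4, Y8, W10, Y11, F12, F13, F14, Y15, Y16, Y17, W18, Y20.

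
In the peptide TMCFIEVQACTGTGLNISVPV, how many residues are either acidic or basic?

1

Acidic: D, E. Basic: H, K, R.
Acidic residues here: E6 (1).
Basic residues here: none (0).
The two groups share no amino acid, so total = 1 + 0 = 1.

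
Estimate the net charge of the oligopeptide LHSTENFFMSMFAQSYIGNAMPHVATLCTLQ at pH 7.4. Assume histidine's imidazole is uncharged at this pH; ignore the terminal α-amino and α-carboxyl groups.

-1

The side chains ionized at physiological pH are Lys/Arg (+1) and Asp/Glu (−1); with His treated as neutral, nothing else contributes.
Positive (K, R): none → +0.
Negative (D, E): E5 → −1.
Net charge = (+0) + (−1) = −1.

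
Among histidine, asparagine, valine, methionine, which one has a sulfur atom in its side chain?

methionine

Cysteine (C, thiol) and methionine (M, thioether) are the two sulfur-containing amino acids.
Of the listed options, only methionine belongs to this group.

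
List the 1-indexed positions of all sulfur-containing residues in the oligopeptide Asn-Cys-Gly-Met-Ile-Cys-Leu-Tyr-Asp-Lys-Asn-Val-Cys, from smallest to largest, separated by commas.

2, 4, 6, 13

Cysteine (C, thiol) and methionine (M, thioether) are the two sulfur-containing amino acids.
Matching residues: Cys2, Met4, Cys6, Cys13.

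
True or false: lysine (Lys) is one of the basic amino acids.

True

K, R, and H are the three residues with basic side chains (ε-amine, guanidinium, and imidazole respectively).
Lysine is in this group.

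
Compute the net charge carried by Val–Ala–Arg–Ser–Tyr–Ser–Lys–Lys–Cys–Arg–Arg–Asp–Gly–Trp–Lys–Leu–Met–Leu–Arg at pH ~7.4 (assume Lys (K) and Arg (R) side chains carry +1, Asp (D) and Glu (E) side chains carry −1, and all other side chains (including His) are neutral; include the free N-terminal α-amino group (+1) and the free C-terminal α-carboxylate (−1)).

Positive (K, R): Arg3, Lys7, Lys8, Arg10, Arg11, Lys15, Arg19 → +7.
Negative (D, E): Asp12 → −1.
The N-terminus (+1) and C-terminus (−1) cancel.
Net charge = (+7) + (−1) = +6.

+6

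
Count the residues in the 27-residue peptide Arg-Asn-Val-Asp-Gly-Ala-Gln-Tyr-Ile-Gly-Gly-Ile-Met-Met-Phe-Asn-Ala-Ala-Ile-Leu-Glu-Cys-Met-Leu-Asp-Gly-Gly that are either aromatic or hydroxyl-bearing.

Aromatic: F, W, Y. Hydroxyl-bearing: S, T, Y.
Aromatic residues here: Tyr8, Phe15 (2).
Hydroxyl-bearing residues here: Tyr8 (1).
Y is in both groups, so the 1 Y residue must not be double-counted.
Total = 2 + 1 − 1 = 2.

2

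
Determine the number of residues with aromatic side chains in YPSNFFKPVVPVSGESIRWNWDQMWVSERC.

6

F, W, and Y each carry an aromatic ring on the side chain.
Matching residues: Y1, F5, F6, W19, W21, W25.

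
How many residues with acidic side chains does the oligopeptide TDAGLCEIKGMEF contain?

Aspartate (D) and glutamate (E) have carboxylic-acid side chains and are the acidic amino acids.
Matching residues: D2, E7, E12.

3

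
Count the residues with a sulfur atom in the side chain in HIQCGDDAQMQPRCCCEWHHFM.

6

Only Cys (C) and Met (M) have a sulfur atom in the side chain.
Matching residues: C4, M10, C14, C15, C16, M22.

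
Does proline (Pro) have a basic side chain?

The basic amino acids are Lys (K), Arg (R), and His (H).
Proline is not in this group.

No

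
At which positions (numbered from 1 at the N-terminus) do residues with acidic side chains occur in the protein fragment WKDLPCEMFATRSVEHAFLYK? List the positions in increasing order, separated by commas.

3, 7, 15

The acidic residues are Asp (D) and Glu (E), whose side chains end in a carboxylate group.
Matching residues: D3, E7, E15.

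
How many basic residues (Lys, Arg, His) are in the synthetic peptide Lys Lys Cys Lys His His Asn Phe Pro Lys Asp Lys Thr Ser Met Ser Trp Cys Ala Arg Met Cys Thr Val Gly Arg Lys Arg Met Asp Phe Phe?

Matching residues: Lys1, Lys2, Lys4, His5, His6, Lys10, Lys12, Arg20, Arg26, Lys27, Arg28.

11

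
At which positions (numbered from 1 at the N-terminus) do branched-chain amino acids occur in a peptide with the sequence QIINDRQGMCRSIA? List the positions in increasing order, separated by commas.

2, 3, 13

The BCAAs are Val, Leu, and Ile — aliphatic side chains with a branch point.
Matching residues: I2, I3, I13.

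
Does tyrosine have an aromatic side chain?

F, W, and Y each carry an aromatic ring on the side chain.
Tyrosine is in this group.

Yes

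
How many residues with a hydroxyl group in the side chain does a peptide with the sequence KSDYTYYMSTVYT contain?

Serine (S), threonine (T), and tyrosine (Y) each carry a hydroxyl group on the side chain.
Matching residues: S2, Y4, T5, Y6, Y7, S9, T10, Y12, T13.

9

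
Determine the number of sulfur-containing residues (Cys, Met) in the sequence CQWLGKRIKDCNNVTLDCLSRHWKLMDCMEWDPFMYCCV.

9

Matching residues: C1, C11, C18, M26, C28, M29, M35, C37, C38.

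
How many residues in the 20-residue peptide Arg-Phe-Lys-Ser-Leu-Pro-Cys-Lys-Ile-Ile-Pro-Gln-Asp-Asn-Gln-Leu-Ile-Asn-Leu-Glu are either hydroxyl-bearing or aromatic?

2

Hydroxyl-bearing: S, T, Y. Aromatic: F, W, Y.
Hydroxyl-bearing residues here: Ser4 (1).
Aromatic residues here: Phe2 (1).
(Y belongs to both groups, but none appear in this sequence.) Total = 1 + 1 = 2.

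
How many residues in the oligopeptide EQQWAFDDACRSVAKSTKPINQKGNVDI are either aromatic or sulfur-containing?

3

Aromatic: F, W, Y. Sulfur-containing: C, M.
Aromatic residues here: W4, F6 (2).
Sulfur-containing residues here: C10 (1).
The two groups share no amino acid, so total = 2 + 1 = 3.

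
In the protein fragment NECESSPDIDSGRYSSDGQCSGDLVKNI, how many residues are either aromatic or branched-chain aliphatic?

Aromatic: F, W, Y. Branched-chain aliphatic: I, L, V.
Aromatic residues here: Y14 (1).
Branched-chain aliphatic residues here: I9, L24, V25, I28 (4).
The two groups share no amino acid, so total = 1 + 4 = 5.

5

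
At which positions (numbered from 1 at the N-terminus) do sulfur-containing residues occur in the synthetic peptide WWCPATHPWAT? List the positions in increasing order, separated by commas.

3

Only Cys (C) and Met (M) have a sulfur atom in the side chain.
Matching residues: C3.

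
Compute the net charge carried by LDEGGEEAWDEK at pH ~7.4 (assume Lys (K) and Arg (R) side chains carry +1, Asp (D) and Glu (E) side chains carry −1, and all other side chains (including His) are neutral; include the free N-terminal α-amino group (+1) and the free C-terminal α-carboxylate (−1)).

Positive (K, R): K12 → +1.
Negative (D, E): D2, E3, E6, E7, D10, E11 → −6.
The N-terminus (+1) and C-terminus (−1) cancel.
Net charge = (+1) + (−6) = −5.

-5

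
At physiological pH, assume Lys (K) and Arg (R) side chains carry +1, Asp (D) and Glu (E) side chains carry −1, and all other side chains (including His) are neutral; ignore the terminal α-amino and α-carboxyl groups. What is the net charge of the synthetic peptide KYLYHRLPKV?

Positive (K, R): K1, R6, K9 → +3.
Negative (D, E): none → −0.
Net charge = (+3) + (−0) = +3.

+3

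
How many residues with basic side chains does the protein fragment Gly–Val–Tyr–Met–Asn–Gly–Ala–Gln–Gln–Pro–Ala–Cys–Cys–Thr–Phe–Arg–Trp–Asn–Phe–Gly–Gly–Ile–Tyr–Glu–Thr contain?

1

Lysine (K), arginine (R), and histidine (H) have basic, nitrogen-containing side chains.
Matching residues: Arg16.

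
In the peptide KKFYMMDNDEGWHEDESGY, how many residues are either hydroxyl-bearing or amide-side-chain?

Hydroxyl-bearing: S, T, Y. Amide-side-chain: N, Q.
Hydroxyl-bearing residues here: Y4, S17, Y19 (3).
Amide-side-chain residues here: N8 (1).
The two groups share no amino acid, so total = 3 + 1 = 4.

4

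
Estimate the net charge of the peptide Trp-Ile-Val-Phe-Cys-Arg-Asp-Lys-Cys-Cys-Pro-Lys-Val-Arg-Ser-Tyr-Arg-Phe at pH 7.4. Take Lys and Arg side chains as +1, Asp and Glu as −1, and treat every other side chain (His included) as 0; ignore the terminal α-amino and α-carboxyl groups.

Positive (K, R): Arg6, Lys8, Lys12, Arg14, Arg17 → +5.
Negative (D, E): Asp7 → −1.
Net charge = (+5) + (−1) = +4.

+4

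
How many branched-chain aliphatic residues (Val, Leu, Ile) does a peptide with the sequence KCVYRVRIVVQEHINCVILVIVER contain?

12

Matching residues: V3, V6, I8, V9, V10, I14, V17, I18, L19, V20, I21, V22.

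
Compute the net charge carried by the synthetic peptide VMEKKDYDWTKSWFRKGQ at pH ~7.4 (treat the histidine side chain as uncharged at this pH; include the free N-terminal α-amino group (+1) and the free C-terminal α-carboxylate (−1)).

The side chains ionized at physiological pH are Lys/Arg (+1) and Asp/Glu (−1); with His treated as neutral, nothing else contributes.
Positive (K, R): K4, K5, K11, R15, K16 → +5.
Negative (D, E): E3, D6, D8 → −3.
The N-terminus (+1) and C-terminus (−1) cancel.
Net charge = (+5) + (−3) = +2.

+2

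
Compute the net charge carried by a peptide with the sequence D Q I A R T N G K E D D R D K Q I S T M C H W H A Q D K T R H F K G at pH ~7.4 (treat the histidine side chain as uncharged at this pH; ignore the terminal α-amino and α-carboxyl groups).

At pH ~7.4 the Lys and Arg side chains are protonated (+1), the Asp and Glu side chains are deprotonated (−1), and with His taken as neutral all other side chains carry no charge.
Positive (K, R): R5, K9, R13, K15, K28, R30, K33 → +7.
Negative (D, E): D1, E10, D11, D12, D14, D27 → −6.
Net charge = (+7) + (−6) = +1.

+1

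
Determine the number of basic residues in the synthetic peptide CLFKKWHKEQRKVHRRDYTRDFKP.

Lysine (K), arginine (R), and histidine (H) have basic, nitrogen-containing side chains.
Matching residues: K4, K5, H7, K8, R11, K12, H14, R15, R16, R20, K23.

11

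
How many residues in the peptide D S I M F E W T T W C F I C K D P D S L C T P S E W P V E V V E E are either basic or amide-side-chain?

Basic: H, K, R. Amide-side-chain: N, Q.
Basic residues here: K15 (1).
Amide-side-chain residues here: none (0).
The two groups share no amino acid, so total = 1 + 0 = 1.

1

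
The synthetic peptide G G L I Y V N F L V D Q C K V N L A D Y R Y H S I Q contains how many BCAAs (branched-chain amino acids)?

V, L, and I make up the branched-chain aliphatic group.
Matching residues: L3, I4, V6, L9, V10, V15, L17, I25.

8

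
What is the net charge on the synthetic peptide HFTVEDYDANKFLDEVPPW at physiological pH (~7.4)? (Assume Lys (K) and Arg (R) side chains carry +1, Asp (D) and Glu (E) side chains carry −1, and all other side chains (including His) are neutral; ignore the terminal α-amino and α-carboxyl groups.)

-4

Positive (K, R): K11 → +1.
Negative (D, E): E5, D6, D8, D14, E15 → −5.
Net charge = (+1) + (−5) = −4.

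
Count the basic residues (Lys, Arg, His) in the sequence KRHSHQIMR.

Matching residues: K1, R2, H3, H5, R9.

5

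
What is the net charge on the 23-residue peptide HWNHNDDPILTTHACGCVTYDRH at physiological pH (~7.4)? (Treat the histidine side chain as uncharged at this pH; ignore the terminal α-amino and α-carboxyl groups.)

At pH ~7.4 the Lys and Arg side chains are protonated (+1), the Asp and Glu side chains are deprotonated (−1), and with His taken as neutral all other side chains carry no charge.
Positive (K, R): R22 → +1.
Negative (D, E): D6, D7, D21 → −3.
Net charge = (+1) + (−3) = −2.

-2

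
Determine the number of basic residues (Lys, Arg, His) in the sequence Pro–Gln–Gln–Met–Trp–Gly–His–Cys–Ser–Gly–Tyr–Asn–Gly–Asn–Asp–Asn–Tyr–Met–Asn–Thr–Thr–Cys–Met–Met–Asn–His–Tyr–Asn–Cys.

Matching residues: His7, His26.

2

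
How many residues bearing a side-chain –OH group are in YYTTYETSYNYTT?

S, T, and Y are the three residues with a side-chain hydroxyl.
Matching residues: Y1, Y2, T3, T4, Y5, T7, S8, Y9, Y11, T12, T13.

11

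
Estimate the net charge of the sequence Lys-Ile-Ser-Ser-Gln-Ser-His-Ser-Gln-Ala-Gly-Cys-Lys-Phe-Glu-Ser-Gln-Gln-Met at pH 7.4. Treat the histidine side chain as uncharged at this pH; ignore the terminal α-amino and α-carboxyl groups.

The side chains ionized at physiological pH are Lys/Arg (+1) and Asp/Glu (−1); with His treated as neutral, nothing else contributes.
Positive (K, R): Lys1, Lys13 → +2.
Negative (D, E): Glu15 → −1.
Net charge = (+2) + (−1) = +1.

+1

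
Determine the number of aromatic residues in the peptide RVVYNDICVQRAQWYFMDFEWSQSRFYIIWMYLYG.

11

The aromatic amino acids are Phe (F, benzyl), Trp (W, indole), and Tyr (Y, phenol).
Matching residues: Y4, W14, Y15, F16, F19, W21, F26, Y27, W30, Y32, Y34.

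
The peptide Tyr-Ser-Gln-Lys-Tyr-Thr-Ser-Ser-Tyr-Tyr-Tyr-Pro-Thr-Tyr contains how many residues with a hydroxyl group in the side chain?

11

Serine (S), threonine (T), and tyrosine (Y) each carry a hydroxyl group on the side chain.
Matching residues: Tyr1, Ser2, Tyr5, Thr6, Ser7, Ser8, Tyr9, Tyr10, Tyr11, Thr13, Tyr14.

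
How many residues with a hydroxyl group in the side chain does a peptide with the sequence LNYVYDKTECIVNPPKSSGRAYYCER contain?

7

Serine (S), threonine (T), and tyrosine (Y) each carry a hydroxyl group on the side chain.
Matching residues: Y3, Y5, T8, S17, S18, Y22, Y23.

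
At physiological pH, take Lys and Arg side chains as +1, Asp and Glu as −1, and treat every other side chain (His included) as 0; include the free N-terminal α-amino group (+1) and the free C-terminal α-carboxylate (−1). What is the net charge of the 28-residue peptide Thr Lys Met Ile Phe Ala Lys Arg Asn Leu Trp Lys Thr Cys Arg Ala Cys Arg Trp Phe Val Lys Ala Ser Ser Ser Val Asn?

+7

Positive (K, R): Lys2, Lys7, Arg8, Lys12, Arg15, Arg18, Lys22 → +7.
Negative (D, E): none → −0.
The N-terminus (+1) and C-terminus (−1) cancel.
Net charge = (+7) + (−0) = +7.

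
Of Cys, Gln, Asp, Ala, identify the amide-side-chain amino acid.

Gln

Asparagine (N) and glutamine (Q) have uncharged amide side chains.
Of the listed options, only Gln belongs to this group.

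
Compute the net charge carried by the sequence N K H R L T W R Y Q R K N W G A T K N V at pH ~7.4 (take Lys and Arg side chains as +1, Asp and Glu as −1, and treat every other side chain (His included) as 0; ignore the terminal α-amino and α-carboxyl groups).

Positive (K, R): K2, R4, R8, R11, K12, K18 → +6.
Negative (D, E): none → −0.
Net charge = (+6) + (−0) = +6.

+6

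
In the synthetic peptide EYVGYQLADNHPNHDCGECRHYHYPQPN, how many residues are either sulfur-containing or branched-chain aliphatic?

4

Sulfur-containing: C, M. Branched-chain aliphatic: I, L, V.
Sulfur-containing residues here: C16, C19 (2).
Branched-chain aliphatic residues here: V3, L7 (2).
The two groups share no amino acid, so total = 2 + 2 = 4.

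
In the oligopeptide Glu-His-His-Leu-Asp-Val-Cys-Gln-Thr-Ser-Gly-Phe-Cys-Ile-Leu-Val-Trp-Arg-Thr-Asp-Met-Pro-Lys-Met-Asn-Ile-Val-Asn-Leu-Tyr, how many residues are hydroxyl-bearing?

The –OH-bearing residues are Ser, Thr (aliphatic alcohols), and Tyr (phenol).
Matching residues: Thr9, Ser10, Thr19, Tyr30.

4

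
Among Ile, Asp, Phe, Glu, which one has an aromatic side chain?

F, W, and Y each carry an aromatic ring on the side chain.
Of the listed options, only Phe belongs to this group.

Phe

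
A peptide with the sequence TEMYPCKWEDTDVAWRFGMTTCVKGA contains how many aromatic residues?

Phenylalanine (F), tryptophan (W), and tyrosine (Y) have aromatic ring side chains.
Matching residues: Y4, W8, W15, F17.

4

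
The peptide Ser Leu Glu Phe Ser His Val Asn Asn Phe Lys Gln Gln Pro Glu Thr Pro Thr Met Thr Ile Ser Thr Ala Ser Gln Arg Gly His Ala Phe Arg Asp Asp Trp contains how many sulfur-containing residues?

Only Cys (C) and Met (M) have a sulfur atom in the side chain.
Matching residues: Met19.

1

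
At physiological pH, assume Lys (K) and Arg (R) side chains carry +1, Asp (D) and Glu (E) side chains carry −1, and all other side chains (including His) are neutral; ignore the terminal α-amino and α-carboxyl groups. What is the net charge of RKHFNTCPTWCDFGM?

+1

Positive (K, R): R1, K2 → +2.
Negative (D, E): D12 → −1.
Net charge = (+2) + (−1) = +1.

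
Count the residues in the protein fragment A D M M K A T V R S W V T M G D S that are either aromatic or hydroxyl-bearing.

Aromatic: F, W, Y. Hydroxyl-bearing: S, T, Y.
Aromatic residues here: W11 (1).
Hydroxyl-bearing residues here: T7, S10, T13, S17 (4).
(Y belongs to both groups, but none appear in this sequence.) Total = 1 + 4 = 5.

5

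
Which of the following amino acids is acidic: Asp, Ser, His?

Asp

Only D (aspartate) and E (glutamate) carry a side-chain carboxylic acid.
Of the listed options, only Asp belongs to this group.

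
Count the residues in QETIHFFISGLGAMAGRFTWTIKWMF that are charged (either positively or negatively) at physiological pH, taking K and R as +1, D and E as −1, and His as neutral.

Charged side chains at pH ~7.4: K, R (positive); D, E (negative).
Matching residues: E2, R17, K23.

3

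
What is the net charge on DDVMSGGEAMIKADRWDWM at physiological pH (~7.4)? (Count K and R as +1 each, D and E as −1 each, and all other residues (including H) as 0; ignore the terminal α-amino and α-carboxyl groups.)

-3

Positive (K, R): K12, R15 → +2.
Negative (D, E): D1, D2, E8, D14, D17 → −5.
Net charge = (+2) + (−5) = −3.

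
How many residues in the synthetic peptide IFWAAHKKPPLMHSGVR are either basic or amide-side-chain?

5

Basic: H, K, R. Amide-side-chain: N, Q.
Basic residues here: H6, K7, K8, H13, R17 (5).
Amide-side-chain residues here: none (0).
The two groups share no amino acid, so total = 5 + 0 = 5.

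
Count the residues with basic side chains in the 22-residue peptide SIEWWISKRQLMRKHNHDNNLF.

Lysine (K), arginine (R), and histidine (H) have basic, nitrogen-containing side chains.
Matching residues: K8, R9, R13, K14, H15, H17.

6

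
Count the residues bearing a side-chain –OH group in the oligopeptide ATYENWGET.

The –OH-bearing residues are Ser, Thr (aliphatic alcohols), and Tyr (phenol).
Matching residues: T2, Y3, T9.

3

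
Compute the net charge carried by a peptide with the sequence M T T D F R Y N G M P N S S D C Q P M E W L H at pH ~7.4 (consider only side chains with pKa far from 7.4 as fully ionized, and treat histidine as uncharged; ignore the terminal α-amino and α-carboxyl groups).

-2

Near pH 7.4, K and R contribute +1 each, D and E contribute −1 each, and every other side chain (His included, as stated) is uncharged.
Positive (K, R): R6 → +1.
Negative (D, E): D4, D15, E20 → −3.
Net charge = (+1) + (−3) = −2.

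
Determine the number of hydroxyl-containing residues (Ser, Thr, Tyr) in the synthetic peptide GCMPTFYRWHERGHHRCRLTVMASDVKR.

Matching residues: T5, Y7, T20, S24.

4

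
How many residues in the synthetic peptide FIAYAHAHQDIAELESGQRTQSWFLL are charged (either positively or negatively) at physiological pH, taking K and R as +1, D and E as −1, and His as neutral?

4

Charged side chains at pH ~7.4: K, R (positive); D, E (negative).
Matching residues: D10, E13, E15, R19.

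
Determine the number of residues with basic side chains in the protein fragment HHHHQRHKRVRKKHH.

K, R, and H are the three residues with basic side chains (ε-amine, guanidinium, and imidazole respectively).
Matching residues: H1, H2, H3, H4, R6, H7, K8, R9, R11, K12, K13, H14, H15.

13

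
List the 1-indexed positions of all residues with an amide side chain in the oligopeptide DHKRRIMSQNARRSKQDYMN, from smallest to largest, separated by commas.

Only N (asparagine) and Q (glutamine) carry a side-chain carboxamide.
Matching residues: Q9, N10, Q16, N20.

9, 10, 16, 20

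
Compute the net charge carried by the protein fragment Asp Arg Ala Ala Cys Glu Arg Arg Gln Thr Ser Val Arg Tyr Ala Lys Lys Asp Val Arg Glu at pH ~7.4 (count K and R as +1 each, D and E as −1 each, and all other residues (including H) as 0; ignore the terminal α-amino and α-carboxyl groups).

Positive (K, R): Arg2, Arg7, Arg8, Arg13, Lys16, Lys17, Arg20 → +7.
Negative (D, E): Asp1, Glu6, Asp18, Glu21 → −4.
Net charge = (+7) + (−4) = +3.

+3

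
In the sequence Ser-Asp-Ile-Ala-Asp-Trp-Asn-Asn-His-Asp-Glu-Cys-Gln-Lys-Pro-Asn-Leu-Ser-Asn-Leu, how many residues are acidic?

The acidic residues are Asp (D) and Glu (E), whose side chains end in a carboxylate group.
Matching residues: Asp2, Asp5, Asp10, Glu11.

4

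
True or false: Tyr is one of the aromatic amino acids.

True

F, W, and Y each carry an aromatic ring on the side chain.
Tyrosine is in this group.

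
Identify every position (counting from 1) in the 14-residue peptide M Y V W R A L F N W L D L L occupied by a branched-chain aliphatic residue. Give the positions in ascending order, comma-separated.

Valine (V), leucine (L), and isoleucine (I) are the branched-chain amino acids.
Matching residues: V3, L7, L11, L13, L14.

3, 7, 11, 13, 14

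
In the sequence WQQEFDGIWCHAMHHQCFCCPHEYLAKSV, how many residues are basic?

K, R, and H are the three residues with basic side chains (ε-amine, guanidinium, and imidazole respectively).
Matching residues: H11, H14, H15, H22, K27.

5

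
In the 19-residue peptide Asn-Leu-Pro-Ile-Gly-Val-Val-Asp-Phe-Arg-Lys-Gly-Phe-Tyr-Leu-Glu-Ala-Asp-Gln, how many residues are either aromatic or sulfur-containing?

Aromatic: F, W, Y. Sulfur-containing: C, M.
Aromatic residues here: Phe9, Phe13, Tyr14 (3).
Sulfur-containing residues here: none (0).
The two groups share no amino acid, so total = 3 + 0 = 3.

3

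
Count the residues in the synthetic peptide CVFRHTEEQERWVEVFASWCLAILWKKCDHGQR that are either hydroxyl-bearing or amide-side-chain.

4

Hydroxyl-bearing: S, T, Y. Amide-side-chain: N, Q.
Hydroxyl-bearing residues here: T6, S18 (2).
Amide-side-chain residues here: Q9, Q32 (2).
The two groups share no amino acid, so total = 2 + 2 = 4.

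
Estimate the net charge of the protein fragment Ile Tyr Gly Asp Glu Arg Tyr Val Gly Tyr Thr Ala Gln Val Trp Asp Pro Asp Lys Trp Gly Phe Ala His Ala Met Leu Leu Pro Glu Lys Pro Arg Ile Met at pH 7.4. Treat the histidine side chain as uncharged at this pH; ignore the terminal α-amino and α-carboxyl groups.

-1

At pH ~7.4 the Lys and Arg side chains are protonated (+1), the Asp and Glu side chains are deprotonated (−1), and with His taken as neutral all other side chains carry no charge.
Positive (K, R): Arg6, Lys19, Lys31, Arg33 → +4.
Negative (D, E): Asp4, Glu5, Asp16, Asp18, Glu30 → −5.
Net charge = (+4) + (−5) = −1.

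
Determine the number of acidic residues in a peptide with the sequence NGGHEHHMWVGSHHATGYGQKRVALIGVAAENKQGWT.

2

The acidic residues are Asp (D) and Glu (E), whose side chains end in a carboxylate group.
Matching residues: E5, E31.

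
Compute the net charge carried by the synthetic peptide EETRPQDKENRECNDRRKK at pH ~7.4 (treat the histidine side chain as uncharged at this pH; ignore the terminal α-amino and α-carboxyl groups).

At pH ~7.4 the Lys and Arg side chains are protonated (+1), the Asp and Glu side chains are deprotonated (−1), and with His taken as neutral all other side chains carry no charge.
Positive (K, R): R4, K8, R11, R16, R17, K18, K19 → +7.
Negative (D, E): E1, E2, D7, E9, E12, D15 → −6.
Net charge = (+7) + (−6) = +1.

+1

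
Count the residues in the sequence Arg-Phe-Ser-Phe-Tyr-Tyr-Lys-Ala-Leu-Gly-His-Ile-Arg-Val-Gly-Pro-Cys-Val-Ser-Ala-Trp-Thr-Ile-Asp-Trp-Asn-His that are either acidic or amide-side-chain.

Acidic: D, E. Amide-side-chain: N, Q.
Acidic residues here: Asp24 (1).
Amide-side-chain residues here: Asn26 (1).
The two groups share no amino acid, so total = 1 + 1 = 2.

2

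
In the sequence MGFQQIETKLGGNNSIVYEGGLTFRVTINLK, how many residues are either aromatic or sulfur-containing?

Aromatic: F, W, Y. Sulfur-containing: C, M.
Aromatic residues here: F3, Y18, F24 (3).
Sulfur-containing residues here: M1 (1).
The two groups share no amino acid, so total = 3 + 1 = 4.

4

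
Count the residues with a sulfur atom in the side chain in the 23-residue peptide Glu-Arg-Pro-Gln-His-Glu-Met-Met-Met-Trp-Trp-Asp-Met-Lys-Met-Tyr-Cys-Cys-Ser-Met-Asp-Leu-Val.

Cysteine (C, thiol) and methionine (M, thioether) are the two sulfur-containing amino acids.
Matching residues: Met7, Met8, Met9, Met13, Met15, Cys17, Cys18, Met20.

8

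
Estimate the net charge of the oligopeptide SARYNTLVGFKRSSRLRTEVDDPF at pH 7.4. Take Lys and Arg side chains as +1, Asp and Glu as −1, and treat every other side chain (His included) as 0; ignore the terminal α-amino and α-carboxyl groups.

Positive (K, R): R3, K11, R12, R15, R17 → +5.
Negative (D, E): E19, D21, D22 → −3.
Net charge = (+5) + (−3) = +2.

+2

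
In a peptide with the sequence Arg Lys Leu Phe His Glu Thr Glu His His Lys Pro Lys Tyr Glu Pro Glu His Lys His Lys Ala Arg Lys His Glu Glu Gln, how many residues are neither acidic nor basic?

8

Acidic: D, E. Basic: K, R, H. All other residues are neither.
Matching residues: Leu3, Phe4, Thr7, Pro12, Tyr14, Pro16, Ala22, Gln28.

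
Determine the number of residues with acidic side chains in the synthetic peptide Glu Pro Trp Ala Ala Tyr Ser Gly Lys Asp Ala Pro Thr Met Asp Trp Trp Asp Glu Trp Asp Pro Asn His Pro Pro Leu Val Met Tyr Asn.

6

The acidic residues are Asp (D) and Glu (E), whose side chains end in a carboxylate group.
Matching residues: Glu1, Asp10, Asp15, Asp18, Glu19, Asp21.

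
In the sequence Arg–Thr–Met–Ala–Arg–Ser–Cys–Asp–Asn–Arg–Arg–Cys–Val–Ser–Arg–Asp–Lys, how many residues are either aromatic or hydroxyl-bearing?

3

Aromatic: F, W, Y. Hydroxyl-bearing: S, T, Y.
Aromatic residues here: none (0).
Hydroxyl-bearing residues here: Thr2, Ser6, Ser14 (3).
(Y belongs to both groups, but none appear in this sequence.) Total = 0 + 3 = 3.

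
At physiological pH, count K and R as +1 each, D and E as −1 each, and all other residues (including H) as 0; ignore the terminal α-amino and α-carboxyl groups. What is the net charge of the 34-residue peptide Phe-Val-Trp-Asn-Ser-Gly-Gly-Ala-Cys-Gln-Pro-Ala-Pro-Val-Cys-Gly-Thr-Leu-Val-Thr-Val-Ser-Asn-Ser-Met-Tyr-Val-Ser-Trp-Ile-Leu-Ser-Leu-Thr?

Positive (K, R): none → +0.
Negative (D, E): none → −0.
Net charge = (+0) + (−0) = 0.

0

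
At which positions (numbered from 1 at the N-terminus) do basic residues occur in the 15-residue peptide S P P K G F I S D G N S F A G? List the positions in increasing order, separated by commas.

4

K, R, and H are the three residues with basic side chains (ε-amine, guanidinium, and imidazole respectively).
Matching residues: K4.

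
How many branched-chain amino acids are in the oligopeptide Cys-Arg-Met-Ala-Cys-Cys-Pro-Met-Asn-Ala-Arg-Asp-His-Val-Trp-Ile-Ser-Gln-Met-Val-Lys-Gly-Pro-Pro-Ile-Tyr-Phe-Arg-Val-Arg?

The BCAAs are Val, Leu, and Ile — aliphatic side chains with a branch point.
Matching residues: Val14, Ile16, Val20, Ile25, Val29.

5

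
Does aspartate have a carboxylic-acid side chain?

The acidic residues are Asp (D) and Glu (E), whose side chains end in a carboxylate group.
Aspartate is in this group.

Yes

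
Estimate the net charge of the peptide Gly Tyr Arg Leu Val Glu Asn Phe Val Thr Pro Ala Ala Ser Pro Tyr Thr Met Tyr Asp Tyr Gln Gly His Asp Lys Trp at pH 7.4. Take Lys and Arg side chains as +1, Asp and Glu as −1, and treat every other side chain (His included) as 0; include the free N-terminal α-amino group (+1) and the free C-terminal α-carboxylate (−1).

Positive (K, R): Arg3, Lys26 → +2.
Negative (D, E): Glu6, Asp20, Asp25 → −3.
The N-terminus (+1) and C-terminus (−1) cancel.
Net charge = (+2) + (−3) = −1.

-1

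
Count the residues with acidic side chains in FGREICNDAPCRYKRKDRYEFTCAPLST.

4

Aspartate (D) and glutamate (E) have carboxylic-acid side chains and are the acidic amino acids.
Matching residues: E4, D8, D17, E20.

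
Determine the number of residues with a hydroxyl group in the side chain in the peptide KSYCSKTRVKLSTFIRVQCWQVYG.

The –OH-bearing residues are Ser, Thr (aliphatic alcohols), and Tyr (phenol).
Matching residues: S2, Y3, S5, T7, S12, T13, Y23.

7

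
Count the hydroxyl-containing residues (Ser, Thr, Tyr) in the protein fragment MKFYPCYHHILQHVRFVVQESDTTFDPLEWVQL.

5

Matching residues: Y4, Y7, S21, T23, T24.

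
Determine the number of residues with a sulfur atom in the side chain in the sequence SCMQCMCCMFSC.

8

The sulfur-bearing residues are cysteine (–SH) and methionine (–S–CH₃).
Matching residues: C2, M3, C5, M6, C7, C8, M9, C12.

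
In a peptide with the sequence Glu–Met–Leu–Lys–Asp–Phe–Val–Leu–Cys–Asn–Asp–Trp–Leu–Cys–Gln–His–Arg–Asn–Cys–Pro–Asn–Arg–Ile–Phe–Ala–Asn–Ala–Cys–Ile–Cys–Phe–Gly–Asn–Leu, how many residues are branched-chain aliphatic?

7

Valine (V), leucine (L), and isoleucine (I) are the branched-chain amino acids.
Matching residues: Leu3, Val7, Leu8, Leu13, Ile23, Ile29, Leu34.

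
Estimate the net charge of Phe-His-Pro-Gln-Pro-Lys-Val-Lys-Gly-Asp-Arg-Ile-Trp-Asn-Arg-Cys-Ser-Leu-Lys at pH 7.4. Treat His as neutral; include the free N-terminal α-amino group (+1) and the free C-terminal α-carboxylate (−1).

The side chains ionized at physiological pH are Lys/Arg (+1) and Asp/Glu (−1); with His treated as neutral, nothing else contributes.
Positive (K, R): Lys6, Lys8, Arg11, Arg15, Lys19 → +5.
Negative (D, E): Asp10 → −1.
The N-terminus (+1) and C-terminus (−1) cancel.
Net charge = (+5) + (−1) = +4.

+4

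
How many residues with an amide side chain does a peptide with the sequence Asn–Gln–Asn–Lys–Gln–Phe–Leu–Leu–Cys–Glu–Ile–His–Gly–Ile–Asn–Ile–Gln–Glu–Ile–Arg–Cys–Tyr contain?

Only N (asparagine) and Q (glutamine) carry a side-chain carboxamide.
Matching residues: Asn1, Gln2, Asn3, Gln5, Asn15, Gln17.

6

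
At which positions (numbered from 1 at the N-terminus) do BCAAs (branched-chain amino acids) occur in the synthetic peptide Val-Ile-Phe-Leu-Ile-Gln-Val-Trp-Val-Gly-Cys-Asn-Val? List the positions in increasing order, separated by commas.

1, 2, 4, 5, 7, 9, 13

V, L, and I make up the branched-chain aliphatic group.
Matching residues: Val1, Ile2, Leu4, Ile5, Val7, Val9, Val13.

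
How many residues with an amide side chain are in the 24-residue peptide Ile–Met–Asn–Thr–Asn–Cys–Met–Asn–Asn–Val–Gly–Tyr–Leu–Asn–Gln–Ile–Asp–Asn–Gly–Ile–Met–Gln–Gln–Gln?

Only N (asparagine) and Q (glutamine) carry a side-chain carboxamide.
Matching residues: Asn3, Asn5, Asn8, Asn9, Asn14, Gln15, Asn18, Gln22, Gln23, Gln24.

10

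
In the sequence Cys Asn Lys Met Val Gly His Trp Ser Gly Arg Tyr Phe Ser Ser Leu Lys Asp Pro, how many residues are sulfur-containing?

2

Cysteine (C, thiol) and methionine (M, thioether) are the two sulfur-containing amino acids.
Matching residues: Cys1, Met4.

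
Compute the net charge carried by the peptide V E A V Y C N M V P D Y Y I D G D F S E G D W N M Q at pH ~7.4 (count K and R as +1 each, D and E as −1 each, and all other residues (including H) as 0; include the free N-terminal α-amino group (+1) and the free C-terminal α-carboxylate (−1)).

-6

Positive (K, R): none → +0.
Negative (D, E): E2, D11, D15, D17, E20, D22 → −6.
The N-terminus (+1) and C-terminus (−1) cancel.
Net charge = (+0) + (−6) = −6.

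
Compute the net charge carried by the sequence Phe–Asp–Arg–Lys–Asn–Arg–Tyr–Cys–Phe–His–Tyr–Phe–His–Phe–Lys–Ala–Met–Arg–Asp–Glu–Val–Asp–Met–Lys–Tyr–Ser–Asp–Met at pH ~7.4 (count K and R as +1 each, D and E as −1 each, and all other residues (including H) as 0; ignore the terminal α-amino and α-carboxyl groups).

Positive (K, R): Arg3, Lys4, Arg6, Lys15, Arg18, Lys24 → +6.
Negative (D, E): Asp2, Asp19, Glu20, Asp22, Asp27 → −5.
Net charge = (+6) + (−5) = +1.

+1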